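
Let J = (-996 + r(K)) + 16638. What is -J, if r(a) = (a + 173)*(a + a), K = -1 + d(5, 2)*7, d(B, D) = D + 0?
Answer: -20478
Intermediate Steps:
d(B, D) = D
K = 13 (K = -1 + 2*7 = -1 + 14 = 13)
r(a) = 2*a*(173 + a) (r(a) = (173 + a)*(2*a) = 2*a*(173 + a))
J = 20478 (J = (-996 + 2*13*(173 + 13)) + 16638 = (-996 + 2*13*186) + 16638 = (-996 + 4836) + 16638 = 3840 + 16638 = 20478)
-J = -1*20478 = -20478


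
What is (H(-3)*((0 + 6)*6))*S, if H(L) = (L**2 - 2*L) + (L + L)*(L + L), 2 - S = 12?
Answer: -18360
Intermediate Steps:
S = -10 (S = 2 - 1*12 = 2 - 12 = -10)
H(L) = -2*L + 5*L**2 (H(L) = (L**2 - 2*L) + (2*L)*(2*L) = (L**2 - 2*L) + 4*L**2 = -2*L + 5*L**2)
(H(-3)*((0 + 6)*6))*S = ((-3*(-2 + 5*(-3)))*((0 + 6)*6))*(-10) = ((-3*(-2 - 15))*(6*6))*(-10) = (-3*(-17)*36)*(-10) = (51*36)*(-10) = 1836*(-10) = -18360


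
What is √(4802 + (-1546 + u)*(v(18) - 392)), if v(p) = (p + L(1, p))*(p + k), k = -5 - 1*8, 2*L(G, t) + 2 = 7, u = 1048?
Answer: √148973 ≈ 385.97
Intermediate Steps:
L(G, t) = 5/2 (L(G, t) = -1 + (½)*7 = -1 + 7/2 = 5/2)
k = -13 (k = -5 - 8 = -13)
v(p) = (-13 + p)*(5/2 + p) (v(p) = (p + 5/2)*(p - 13) = (5/2 + p)*(-13 + p) = (-13 + p)*(5/2 + p))
√(4802 + (-1546 + u)*(v(18) - 392)) = √(4802 + (-1546 + 1048)*((-65/2 + 18² - 21/2*18) - 392)) = √(4802 - 498*((-65/2 + 324 - 189) - 392)) = √(4802 - 498*(205/2 - 392)) = √(4802 - 498*(-579/2)) = √(4802 + 144171) = √148973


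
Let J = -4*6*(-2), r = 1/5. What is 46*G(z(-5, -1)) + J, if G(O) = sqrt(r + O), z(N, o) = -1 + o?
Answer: 48 + 138*I*sqrt(5)/5 ≈ 48.0 + 61.715*I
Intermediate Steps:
r = 1/5 ≈ 0.20000
G(O) = sqrt(1/5 + O)
J = 48 (J = -24*(-2) = 48)
46*G(z(-5, -1)) + J = 46*(sqrt(5 + 25*(-1 - 1))/5) + 48 = 46*(sqrt(5 + 25*(-2))/5) + 48 = 46*(sqrt(5 - 50)/5) + 48 = 46*(sqrt(-45)/5) + 48 = 46*((3*I*sqrt(5))/5) + 48 = 46*(3*I*sqrt(5)/5) + 48 = 138*I*sqrt(5)/5 + 48 = 48 + 138*I*sqrt(5)/5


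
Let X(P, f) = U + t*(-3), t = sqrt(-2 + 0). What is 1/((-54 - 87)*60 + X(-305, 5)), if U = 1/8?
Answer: -541432/4580448193 + 192*I*sqrt(2)/4580448193 ≈ -0.0001182 + 5.928e-8*I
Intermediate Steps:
t = I*sqrt(2) (t = sqrt(-2) = I*sqrt(2) ≈ 1.4142*I)
U = 1/8 ≈ 0.12500
X(P, f) = 1/8 - 3*I*sqrt(2) (X(P, f) = 1/8 + (I*sqrt(2))*(-3) = 1/8 - 3*I*sqrt(2))
1/((-54 - 87)*60 + X(-305, 5)) = 1/((-54 - 87)*60 + (1/8 - 3*I*sqrt(2))) = 1/(-141*60 + (1/8 - 3*I*sqrt(2))) = 1/(-8460 + (1/8 - 3*I*sqrt(2))) = 1/(-67679/8 - 3*I*sqrt(2))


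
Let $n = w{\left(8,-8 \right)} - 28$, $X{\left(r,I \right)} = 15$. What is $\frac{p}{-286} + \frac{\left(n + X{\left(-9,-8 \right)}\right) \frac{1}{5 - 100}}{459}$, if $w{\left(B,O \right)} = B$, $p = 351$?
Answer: $- \frac{235445}{191862} \approx -1.2272$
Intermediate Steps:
$n = -20$ ($n = 8 - 28 = -20$)
$\frac{p}{-286} + \frac{\left(n + X{\left(-9,-8 \right)}\right) \frac{1}{5 - 100}}{459} = \frac{351}{-286} + \frac{\left(-20 + 15\right) \frac{1}{5 - 100}}{459} = 351 \left(- \frac{1}{286}\right) + - \frac{5}{-95} \cdot \frac{1}{459} = - \frac{27}{22} + \left(-5\right) \left(- \frac{1}{95}\right) \frac{1}{459} = - \frac{27}{22} + \frac{1}{19} \cdot \frac{1}{459} = - \frac{27}{22} + \frac{1}{8721} = - \frac{235445}{191862}$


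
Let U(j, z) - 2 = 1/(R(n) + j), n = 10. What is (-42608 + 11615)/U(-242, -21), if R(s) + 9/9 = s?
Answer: -2407123/155 ≈ -15530.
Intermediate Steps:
R(s) = -1 + s
U(j, z) = 2 + 1/(9 + j) (U(j, z) = 2 + 1/((-1 + 10) + j) = 2 + 1/(9 + j))
(-42608 + 11615)/U(-242, -21) = (-42608 + 11615)/(((19 + 2*(-242))/(9 - 242))) = -30993*(-233/(19 - 484)) = -30993/((-1/233*(-465))) = -30993/465/233 = -30993*233/465 = -2407123/155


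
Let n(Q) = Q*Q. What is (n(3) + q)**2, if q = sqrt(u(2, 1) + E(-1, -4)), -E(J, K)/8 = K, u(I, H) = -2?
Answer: (9 + sqrt(30))**2 ≈ 209.59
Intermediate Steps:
n(Q) = Q**2
E(J, K) = -8*K
q = sqrt(30) (q = sqrt(-2 - 8*(-4)) = sqrt(-2 + 32) = sqrt(30) ≈ 5.4772)
(n(3) + q)**2 = (3**2 + sqrt(30))**2 = (9 + sqrt(30))**2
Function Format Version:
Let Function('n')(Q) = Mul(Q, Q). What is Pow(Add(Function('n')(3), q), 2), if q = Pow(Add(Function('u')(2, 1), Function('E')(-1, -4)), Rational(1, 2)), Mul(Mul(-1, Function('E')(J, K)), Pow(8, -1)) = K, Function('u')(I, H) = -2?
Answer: Pow(Add(9, Pow(30, Rational(1, 2))), 2) ≈ 209.59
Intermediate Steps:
Function('n')(Q) = Pow(Q, 2)
Function('E')(J, K) = Mul(-8, K)
q = Pow(30, Rational(1, 2)) (q = Pow(Add(-2, Mul(-8, -4)), Rational(1, 2)) = Pow(Add(-2, 32), Rational(1, 2)) = Pow(30, Rational(1, 2)) ≈ 5.4772)
Pow(Add(Function('n')(3), q), 2) = Pow(Add(Pow(3, 2), Pow(30, Rational(1, 2))), 2) = Pow(Add(9, Pow(30, Rational(1, 2))), 2)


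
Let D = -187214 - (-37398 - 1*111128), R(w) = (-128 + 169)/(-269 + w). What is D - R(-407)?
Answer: -26153047/676 ≈ -38688.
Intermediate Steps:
R(w) = 41/(-269 + w)
D = -38688 (D = -187214 - (-37398 - 111128) = -187214 - 1*(-148526) = -187214 + 148526 = -38688)
D - R(-407) = -38688 - 41/(-269 - 407) = -38688 - 41/(-676) = -38688 - 41*(-1)/676 = -38688 - 1*(-41/676) = -38688 + 41/676 = -26153047/676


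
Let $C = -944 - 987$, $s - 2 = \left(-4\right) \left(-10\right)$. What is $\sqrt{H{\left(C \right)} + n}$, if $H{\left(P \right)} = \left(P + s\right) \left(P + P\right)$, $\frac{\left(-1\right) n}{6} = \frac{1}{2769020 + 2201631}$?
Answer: $\frac{2 \sqrt{45062032760748039953}}{4970651} \approx 2701.0$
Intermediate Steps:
$s = 42$ ($s = 2 - -40 = 2 + 40 = 42$)
$C = -1931$
$n = - \frac{6}{4970651}$ ($n = - \frac{6}{2769020 + 2201631} = - \frac{6}{4970651} \approx -1.2071 \cdot 10^{-6}$)
$H{\left(P \right)} = 2 P \left(42 + P\right)$ ($H{\left(P \right)} = \left(P + 42\right) \left(P + P\right) = \left(42 + P\right) 2 P = 2 P \left(42 + P\right)$)
$\sqrt{H{\left(C \right)} + n} = \sqrt{2 \left(-1931\right) \left(42 - 1931\right) - \frac{6}{4970651}} = \sqrt{2 \left(-1931\right) \left(-1889\right) - \frac{6}{4970651}} = \sqrt{7295318 - \frac{6}{4970651}} = \sqrt{\frac{36262479712012}{4970651}} = \frac{2 \sqrt{45062032760748039953}}{4970651}$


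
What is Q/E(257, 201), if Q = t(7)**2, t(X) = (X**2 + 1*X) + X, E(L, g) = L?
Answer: 3969/257 ≈ 15.444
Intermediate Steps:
t(X) = X**2 + 2*X (t(X) = (X**2 + X) + X = (X + X**2) + X = X**2 + 2*X)
Q = 3969 (Q = (7*(2 + 7))**2 = (7*9)**2 = 63**2 = 3969)
Q/E(257, 201) = 3969/257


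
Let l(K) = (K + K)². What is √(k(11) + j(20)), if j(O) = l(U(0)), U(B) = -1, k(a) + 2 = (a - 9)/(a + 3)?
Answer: √105/7 ≈ 1.4639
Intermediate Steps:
k(a) = -2 + (-9 + a)/(3 + a) (k(a) = -2 + (a - 9)/(a + 3) = -2 + (-9 + a)/(3 + a))
l(K) = 4*K² (l(K) = (2*K)² = 4*K²)
j(O) = 4 (j(O) = 4*(-1)² = 4*1 = 4)
√(k(11) + j(20)) = √((-15 - 1*11)/(3 + 11) + 4) = √((-15 - 11)/14 + 4) = √((1/14)*(-26) + 4) = √(-13/7 + 4) = √(15/7) = √105/7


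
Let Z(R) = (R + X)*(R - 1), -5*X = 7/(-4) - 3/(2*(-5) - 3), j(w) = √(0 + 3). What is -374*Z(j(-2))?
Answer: -131087/130 + 33847*√3/130 ≈ -557.40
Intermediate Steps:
j(w) = √3
X = 79/260 (X = -(7/(-4) - 3/(2*(-5) - 3))/5 = -(7*(-¼) - 3/(-10 - 3))/5 = -(-7/4 - 3/(-13))/5 = -(-7/4 - 3*(-1/13))/5 = -(-7/4 + 3/13)/5 = -⅕*(-79/52) = 79/260 ≈ 0.30385)
Z(R) = (-1 + R)*(79/260 + R) (Z(R) = (R + 79/260)*(R - 1) = (79/260 + R)*(-1 + R) = (-1 + R)*(79/260 + R))
-374*Z(j(-2)) = -374*(-79/260 + (√3)² - 181*√3/260) = -374*(-79/260 + 3 - 181*√3/260) = -374*(701/260 - 181*√3/260) = -131087/130 + 33847*√3/130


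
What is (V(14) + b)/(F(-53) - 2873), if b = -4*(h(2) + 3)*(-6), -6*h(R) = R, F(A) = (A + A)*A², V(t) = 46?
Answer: -110/300627 ≈ -0.00036590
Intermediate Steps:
F(A) = 2*A³ (F(A) = (2*A)*A² = 2*A³)
h(R) = -R/6
b = 64 (b = -4*(-⅙*2 + 3)*(-6) = -4*(-⅓ + 3)*(-6) = -4*8/3*(-6) = -32/3*(-6) = 64)
(V(14) + b)/(F(-53) - 2873) = (46 + 64)/(2*(-53)³ - 2873) = 110/(2*(-148877) - 2873) = 110/(-297754 - 2873) = 110/(-300627) = 110*(-1/300627) = -110/300627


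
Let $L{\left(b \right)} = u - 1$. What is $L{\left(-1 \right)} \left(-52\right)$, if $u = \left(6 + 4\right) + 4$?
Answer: $-676$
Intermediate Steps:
$u = 14$ ($u = 10 + 4 = 14$)
$L{\left(b \right)} = 13$ ($L{\left(b \right)} = 14 - 1 = 13$)
$L{\left(-1 \right)} \left(-52\right) = 13 \left(-52\right) = -676$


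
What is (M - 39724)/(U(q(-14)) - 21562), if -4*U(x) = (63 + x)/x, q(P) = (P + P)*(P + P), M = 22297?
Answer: 7807296/9659897 ≈ 0.80822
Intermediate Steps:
q(P) = 4*P² (q(P) = (2*P)*(2*P) = 4*P²)
U(x) = -(63 + x)/(4*x)
(M - 39724)/(U(q(-14)) - 21562) = (22297 - 39724)/((-63 - 4*(-14)²)/(4*((4*(-14)²))) - 21562) = -17427/((-63 - 4*196)/(4*((4*196))) - 21562) = -17427/((¼)*(-63 - 1*784)/784 - 21562) = -17427/((¼)*(1/784)*(-63 - 784) - 21562) = -17427/((¼)*(1/784)*(-847) - 21562) = -17427/(-121/448 - 21562) = -17427/(-9659897/448) = -17427*(-448/9659897) = 7807296/9659897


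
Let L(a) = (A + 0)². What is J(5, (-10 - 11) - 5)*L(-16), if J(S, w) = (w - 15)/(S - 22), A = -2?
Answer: 164/17 ≈ 9.6471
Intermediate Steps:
L(a) = 4 (L(a) = (-2 + 0)² = (-2)² = 4)
J(S, w) = (-15 + w)/(-22 + S)
J(5, (-10 - 11) - 5)*L(-16) = ((-15 + ((-10 - 11) - 5))/(-22 + 5))*4 = ((-15 + (-21 - 5))/(-17))*4 = -(-15 - 26)/17*4 = -1/17*(-41)*4 = (41/17)*4 = 164/17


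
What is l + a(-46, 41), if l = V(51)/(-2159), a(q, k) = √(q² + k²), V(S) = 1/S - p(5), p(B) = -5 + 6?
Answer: 50/110109 + √3797 ≈ 61.620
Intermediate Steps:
p(B) = 1
V(S) = -1 + 1/S (V(S) = 1/S - 1*1 = 1/S - 1 = -1 + 1/S)
a(q, k) = √(k² + q²)
l = 50/110109 (l = ((1 - 1*51)/51)/(-2159) = ((1 - 51)/51)*(-1/2159) = ((1/51)*(-50))*(-1/2159) = -50/51*(-1/2159) = 50/110109 ≈ 0.00045410)
l + a(-46, 41) = 50/110109 + √(41² + (-46)²) = 50/110109 + √(1681 + 2116) = 50/110109 + √3797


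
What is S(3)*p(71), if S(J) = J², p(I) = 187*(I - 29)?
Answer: 70686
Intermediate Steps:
p(I) = -5423 + 187*I (p(I) = 187*(-29 + I) = -5423 + 187*I)
S(3)*p(71) = 3²*(-5423 + 187*71) = 9*(-5423 + 13277) = 9*7854 = 70686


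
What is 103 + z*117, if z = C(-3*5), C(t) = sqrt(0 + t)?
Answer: 103 + 117*I*sqrt(15) ≈ 103.0 + 453.14*I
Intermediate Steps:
C(t) = sqrt(t)
z = I*sqrt(15) (z = sqrt(-3*5) = sqrt(-15) = I*sqrt(15) ≈ 3.873*I)
103 + z*117 = 103 + (I*sqrt(15))*117 = 103 + 117*I*sqrt(15)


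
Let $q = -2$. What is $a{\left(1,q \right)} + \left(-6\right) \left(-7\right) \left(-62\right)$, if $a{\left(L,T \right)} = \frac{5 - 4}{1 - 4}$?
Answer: $- \frac{7813}{3} \approx -2604.3$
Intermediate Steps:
$a{\left(L,T \right)} = - \frac{1}{3}$ ($a{\left(L,T \right)} = 1 \frac{1}{-3} = 1 \left(- \frac{1}{3}\right) = - \frac{1}{3}$)
$a{\left(1,q \right)} + \left(-6\right) \left(-7\right) \left(-62\right) = - \frac{1}{3} + \left(-6\right) \left(-7\right) \left(-62\right) = - \frac{1}{3} + 42 \left(-62\right) = - \frac{1}{3} - 2604 = - \frac{7813}{3}$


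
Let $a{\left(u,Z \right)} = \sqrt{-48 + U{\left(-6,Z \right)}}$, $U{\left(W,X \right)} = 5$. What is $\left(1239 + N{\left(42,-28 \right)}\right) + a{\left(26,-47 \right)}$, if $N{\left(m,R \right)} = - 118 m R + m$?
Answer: $140049 + i \sqrt{43} \approx 1.4005 \cdot 10^{5} + 6.5574 i$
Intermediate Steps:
$N{\left(m,R \right)} = m - 118 R m$ ($N{\left(m,R \right)} = - 118 R m + m = m - 118 R m$)
$a{\left(u,Z \right)} = i \sqrt{43}$ ($a{\left(u,Z \right)} = \sqrt{-48 + 5} = \sqrt{-43} = i \sqrt{43}$)
$\left(1239 + N{\left(42,-28 \right)}\right) + a{\left(26,-47 \right)} = \left(1239 + 42 \left(1 - -3304\right)\right) + i \sqrt{43} = \left(1239 + 42 \left(1 + 3304\right)\right) + i \sqrt{43} = \left(1239 + 42 \cdot 3305\right) + i \sqrt{43} = \left(1239 + 138810\right) + i \sqrt{43} = 140049 + i \sqrt{43}$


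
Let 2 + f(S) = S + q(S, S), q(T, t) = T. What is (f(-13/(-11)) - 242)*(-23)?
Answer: 61134/11 ≈ 5557.6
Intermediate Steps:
f(S) = -2 + 2*S (f(S) = -2 + (S + S) = -2 + 2*S)
(f(-13/(-11)) - 242)*(-23) = ((-2 + 2*(-13/(-11))) - 242)*(-23) = ((-2 + 2*(-13*(-1/11))) - 242)*(-23) = ((-2 + 2*(13/11)) - 242)*(-23) = ((-2 + 26/11) - 242)*(-23) = (4/11 - 242)*(-23) = -2658/11*(-23) = 61134/11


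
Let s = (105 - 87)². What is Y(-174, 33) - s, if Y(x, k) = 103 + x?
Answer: -395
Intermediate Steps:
s = 324 (s = 18² = 324)
Y(-174, 33) - s = (103 - 174) - 1*324 = -71 - 324 = -395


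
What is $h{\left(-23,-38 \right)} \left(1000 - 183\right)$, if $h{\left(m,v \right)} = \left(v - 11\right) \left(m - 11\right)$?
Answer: $1361122$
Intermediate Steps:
$h{\left(m,v \right)} = \left(-11 + m\right) \left(-11 + v\right)$ ($h{\left(m,v \right)} = \left(-11 + v\right) \left(-11 + m\right) = \left(-11 + m\right) \left(-11 + v\right)$)
$h{\left(-23,-38 \right)} \left(1000 - 183\right) = \left(121 - -253 - -418 - -874\right) \left(1000 - 183\right) = \left(121 + 253 + 418 + 874\right) 817 = 1666 \cdot 817 = 1361122$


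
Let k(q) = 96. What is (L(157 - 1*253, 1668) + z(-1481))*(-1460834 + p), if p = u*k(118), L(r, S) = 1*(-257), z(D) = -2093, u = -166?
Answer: 3470409500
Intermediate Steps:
L(r, S) = -257
p = -15936 (p = -166*96 = -15936)
(L(157 - 1*253, 1668) + z(-1481))*(-1460834 + p) = (-257 - 2093)*(-1460834 - 15936) = -2350*(-1476770) = 3470409500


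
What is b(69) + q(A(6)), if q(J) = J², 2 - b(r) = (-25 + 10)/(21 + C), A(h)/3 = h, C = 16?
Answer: 12077/37 ≈ 326.41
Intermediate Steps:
A(h) = 3*h
b(r) = 89/37 (b(r) = 2 - (-25 + 10)/(21 + 16) = 2 - (-15)/37 = 2 - 1*(-15/37) = 2 + 15/37 = 89/37)
b(69) + q(A(6)) = 89/37 + (3*6)² = 89/37 + 18² = 89/37 + 324 = 12077/37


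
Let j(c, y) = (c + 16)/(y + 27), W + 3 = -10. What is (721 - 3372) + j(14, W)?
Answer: -18542/7 ≈ -2648.9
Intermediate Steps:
W = -13 (W = -3 - 10 = -13)
j(c, y) = (16 + c)/(27 + y)
(721 - 3372) + j(14, W) = (721 - 3372) + (16 + 14)/(27 - 13) = -2651 + 30/14 = -2651 + (1/14)*30 = -2651 + 15/7 = -18542/7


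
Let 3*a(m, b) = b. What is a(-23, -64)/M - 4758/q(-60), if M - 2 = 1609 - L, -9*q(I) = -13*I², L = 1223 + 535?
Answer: -67903/88200 ≈ -0.76988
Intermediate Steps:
L = 1758
a(m, b) = b/3
q(I) = 13*I²/9 (q(I) = -(-13)*I²/9 = 13*I²/9)
M = -147 (M = 2 + (1609 - 1*1758) = 2 + (1609 - 1758) = 2 - 149 = -147)
a(-23, -64)/M - 4758/q(-60) = ((⅓)*(-64))/(-147) - 4758/((13/9)*(-60)²) = -64/3*(-1/147) - 4758/((13/9)*3600) = 64/441 - 4758/5200 = 64/441 - 4758*1/5200 = 64/441 - 183/200 = -67903/88200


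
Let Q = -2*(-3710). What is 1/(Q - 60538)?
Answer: -1/53118 ≈ -1.8826e-5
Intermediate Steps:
Q = 7420
1/(Q - 60538) = 1/(7420 - 60538) = 1/(-53118) = -1/53118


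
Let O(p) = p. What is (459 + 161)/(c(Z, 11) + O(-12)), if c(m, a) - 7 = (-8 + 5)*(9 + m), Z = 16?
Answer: -31/4 ≈ -7.7500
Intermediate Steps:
c(m, a) = -20 - 3*m (c(m, a) = 7 + (-8 + 5)*(9 + m) = 7 - 3*(9 + m) = 7 + (-27 - 3*m) = -20 - 3*m)
(459 + 161)/(c(Z, 11) + O(-12)) = (459 + 161)/((-20 - 3*16) - 12) = 620/((-20 - 48) - 12) = 620/(-68 - 12) = 620/(-80) = 620*(-1/80) = -31/4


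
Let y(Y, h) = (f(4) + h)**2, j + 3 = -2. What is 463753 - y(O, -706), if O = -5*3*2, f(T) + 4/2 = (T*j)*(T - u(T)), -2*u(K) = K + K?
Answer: -289671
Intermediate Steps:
j = -5 (j = -3 - 2 = -5)
u(K) = -K (u(K) = -(K + K)/2 = -K)
f(T) = -2 - 10*T**2 (f(T) = -2 + (T*(-5))*(T - (-1)*T) = -2 + (-5*T)*(T + T) = -2 + (-5*T)*(2*T) = -2 - 10*T**2)
O = -30 (O = -15*2 = -30)
y(Y, h) = (-162 + h)**2 (y(Y, h) = ((-2 - 10*4**2) + h)**2 = ((-2 - 10*16) + h)**2 = ((-2 - 160) + h)**2 = (-162 + h)**2)
463753 - y(O, -706) = 463753 - (-162 - 706)**2 = 463753 - 1*(-868)**2 = 463753 - 1*753424 = 463753 - 753424 = -289671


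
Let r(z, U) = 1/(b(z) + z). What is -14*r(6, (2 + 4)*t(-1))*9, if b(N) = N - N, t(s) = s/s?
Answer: -21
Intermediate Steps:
t(s) = 1
b(N) = 0
r(z, U) = 1/z (r(z, U) = 1/(0 + z) = 1/z)
-14*r(6, (2 + 4)*t(-1))*9 = -14/6*9 = -14*⅙*9 = -7/3*9 = -21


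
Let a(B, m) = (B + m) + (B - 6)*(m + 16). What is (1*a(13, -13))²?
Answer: 441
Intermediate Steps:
a(B, m) = B + m + (-6 + B)*(16 + m) (a(B, m) = (B + m) + (-6 + B)*(16 + m) = B + m + (-6 + B)*(16 + m))
(1*a(13, -13))² = (1*(-96 - 5*(-13) + 17*13 + 13*(-13)))² = (1*(-96 + 65 + 221 - 169))² = (1*21)² = 21² = 441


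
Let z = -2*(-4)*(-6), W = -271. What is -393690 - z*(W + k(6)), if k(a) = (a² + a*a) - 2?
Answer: -403338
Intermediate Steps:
z = -48 (z = 8*(-6) = -48)
k(a) = -2 + 2*a² (k(a) = (a² + a²) - 2 = 2*a² - 2 = -2 + 2*a²)
-393690 - z*(W + k(6)) = -393690 - (-48)*(-271 + (-2 + 2*6²)) = -393690 - (-48)*(-271 + (-2 + 2*36)) = -393690 - (-48)*(-271 + (-2 + 72)) = -393690 - (-48)*(-271 + 70) = -393690 - (-48)*(-201) = -393690 - 1*9648 = -393690 - 9648 = -403338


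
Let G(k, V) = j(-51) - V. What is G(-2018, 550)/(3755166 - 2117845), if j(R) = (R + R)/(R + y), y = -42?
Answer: -17016/50756951 ≈ -0.00033524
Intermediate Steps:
j(R) = 2*R/(-42 + R) (j(R) = (R + R)/(R - 42) = (2*R)/(-42 + R) = 2*R/(-42 + R))
G(k, V) = 34/31 - V (G(k, V) = 2*(-51)/(-42 - 51) - V = 2*(-51)/(-93) - V = 2*(-51)*(-1/93) - V = 34/31 - V)
G(-2018, 550)/(3755166 - 2117845) = (34/31 - 1*550)/(3755166 - 2117845) = (34/31 - 550)/1637321 = -17016/31*1/1637321 = -17016/50756951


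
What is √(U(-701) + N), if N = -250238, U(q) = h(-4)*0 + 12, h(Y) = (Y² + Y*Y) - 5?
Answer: I*√250226 ≈ 500.23*I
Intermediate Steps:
h(Y) = -5 + 2*Y² (h(Y) = (Y² + Y²) - 5 = 2*Y² - 5 = -5 + 2*Y²)
U(q) = 12 (U(q) = (-5 + 2*(-4)²)*0 + 12 = (-5 + 2*16)*0 + 12 = (-5 + 32)*0 + 12 = 27*0 + 12 = 0 + 12 = 12)
√(U(-701) + N) = √(12 - 250238) = √(-250226) = I*√250226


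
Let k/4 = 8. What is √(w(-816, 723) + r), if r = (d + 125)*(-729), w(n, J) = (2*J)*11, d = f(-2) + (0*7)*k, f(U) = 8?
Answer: I*√81051 ≈ 284.69*I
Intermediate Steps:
k = 32 (k = 4*8 = 32)
d = 8 (d = 8 + (0*7)*32 = 8 + 0*32 = 8 + 0 = 8)
w(n, J) = 22*J
r = -96957 (r = (8 + 125)*(-729) = 133*(-729) = -96957)
√(w(-816, 723) + r) = √(22*723 - 96957) = √(15906 - 96957) = √(-81051) = I*√81051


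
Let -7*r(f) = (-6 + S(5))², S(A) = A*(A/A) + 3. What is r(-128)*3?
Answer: -12/7 ≈ -1.7143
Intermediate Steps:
S(A) = 3 + A (S(A) = A*1 + 3 = A + 3 = 3 + A)
r(f) = -4/7 (r(f) = -(-6 + (3 + 5))²/7 = -(-6 + 8)²/7 = -⅐*2² = -⅐*4 = -4/7)
r(-128)*3 = -4/7*3 = -12/7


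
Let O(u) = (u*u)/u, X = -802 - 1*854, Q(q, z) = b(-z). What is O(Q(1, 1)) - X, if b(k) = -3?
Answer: 1653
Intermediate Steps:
Q(q, z) = -3
X = -1656 (X = -802 - 854 = -1656)
O(u) = u (O(u) = u**2/u = u)
O(Q(1, 1)) - X = -3 - 1*(-1656) = -3 + 1656 = 1653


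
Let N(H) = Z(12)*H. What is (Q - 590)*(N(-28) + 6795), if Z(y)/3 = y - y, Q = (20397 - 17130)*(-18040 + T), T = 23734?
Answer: 126398605860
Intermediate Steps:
Q = 18602298 (Q = (20397 - 17130)*(-18040 + 23734) = 3267*5694 = 18602298)
Z(y) = 0 (Z(y) = 3*(y - y) = 3*0 = 0)
N(H) = 0 (N(H) = 0*H = 0)
(Q - 590)*(N(-28) + 6795) = (18602298 - 590)*(0 + 6795) = 18601708*6795 = 126398605860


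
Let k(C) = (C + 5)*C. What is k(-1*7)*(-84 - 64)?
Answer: -2072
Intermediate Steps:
k(C) = C*(5 + C) (k(C) = (5 + C)*C = C*(5 + C))
k(-1*7)*(-84 - 64) = ((-1*7)*(5 - 1*7))*(-84 - 64) = -7*(5 - 7)*(-148) = -7*(-2)*(-148) = 14*(-148) = -2072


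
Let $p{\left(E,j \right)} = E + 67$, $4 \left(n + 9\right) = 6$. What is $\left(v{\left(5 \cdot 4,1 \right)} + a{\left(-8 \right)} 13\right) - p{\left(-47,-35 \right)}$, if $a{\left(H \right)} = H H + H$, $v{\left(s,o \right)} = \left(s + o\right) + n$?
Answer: $\frac{1443}{2} \approx 721.5$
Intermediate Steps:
$n = - \frac{15}{2}$ ($n = -9 + \frac{1}{4} \cdot 6 = -9 + \frac{3}{2} = - \frac{15}{2} \approx -7.5$)
$v{\left(s,o \right)} = - \frac{15}{2} + o + s$ ($v{\left(s,o \right)} = \left(s + o\right) - \frac{15}{2} = \left(o + s\right) - \frac{15}{2} = - \frac{15}{2} + o + s$)
$p{\left(E,j \right)} = 67 + E$
$a{\left(H \right)} = H + H^{2}$ ($a{\left(H \right)} = H^{2} + H = H + H^{2}$)
$\left(v{\left(5 \cdot 4,1 \right)} + a{\left(-8 \right)} 13\right) - p{\left(-47,-35 \right)} = \left(\left(- \frac{15}{2} + 1 + 5 \cdot 4\right) + - 8 \left(1 - 8\right) 13\right) - \left(67 - 47\right) = \left(\left(- \frac{15}{2} + 1 + 20\right) + \left(-8\right) \left(-7\right) 13\right) - 20 = \left(\frac{27}{2} + 56 \cdot 13\right) - 20 = \left(\frac{27}{2} + 728\right) - 20 = \frac{1483}{2} - 20 = \frac{1443}{2}$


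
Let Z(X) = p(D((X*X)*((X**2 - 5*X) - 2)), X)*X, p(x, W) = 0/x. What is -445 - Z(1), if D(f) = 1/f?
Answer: -445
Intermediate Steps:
p(x, W) = 0
Z(X) = 0 (Z(X) = 0*X = 0)
-445 - Z(1) = -445 - 1*0 = -445 + 0 = -445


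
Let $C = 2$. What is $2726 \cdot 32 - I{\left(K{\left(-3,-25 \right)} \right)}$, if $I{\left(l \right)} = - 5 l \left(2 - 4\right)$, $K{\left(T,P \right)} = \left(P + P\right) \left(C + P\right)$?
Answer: $75732$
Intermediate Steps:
$K{\left(T,P \right)} = 2 P \left(2 + P\right)$ ($K{\left(T,P \right)} = \left(P + P\right) \left(2 + P\right) = 2 P \left(2 + P\right)$)
$I{\left(l \right)} = 10 l$ ($I{\left(l \right)} = - 5 l \left(-2\right) = - 5 \left(- 2 l\right) = 10 l$)
$2726 \cdot 32 - I{\left(K{\left(-3,-25 \right)} \right)} = 2726 \cdot 32 - 10 \cdot 2 \left(-25\right) \left(2 - 25\right) = 87232 - 10 \cdot 2 \left(-25\right) \left(-23\right) = 87232 - 10 \cdot 1150 = 87232 - 11500 = 75732$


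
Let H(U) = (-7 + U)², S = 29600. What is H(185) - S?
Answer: 2084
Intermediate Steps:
H(185) - S = (-7 + 185)² - 1*29600 = 178² - 29600 = 31684 - 29600 = 2084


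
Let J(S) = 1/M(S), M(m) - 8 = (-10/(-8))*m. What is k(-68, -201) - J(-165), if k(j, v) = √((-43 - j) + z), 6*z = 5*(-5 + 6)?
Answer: 4/793 + √930/6 ≈ 5.0877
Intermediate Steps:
z = ⅚ (z = (5*(-5 + 6))/6 = (5*1)/6 = (⅙)*5 = ⅚ ≈ 0.83333)
M(m) = 8 + 5*m/4 (M(m) = 8 + (-10/(-8))*m = 8 + (-10*(-⅛))*m = 8 + 5*m/4)
k(j, v) = √(-253/6 - j) (k(j, v) = √((-43 - j) + ⅚) = √(-253/6 - j))
J(S) = 1/(8 + 5*S/4)
k(-68, -201) - J(-165) = √(-1518 - 36*(-68))/6 - 4/(32 + 5*(-165)) = √(-1518 + 2448)/6 - 4/(32 - 825) = √930/6 - 4/(-793) = √930/6 - 4*(-1)/793 = √930/6 - 1*(-4/793) = √930/6 + 4/793 = 4/793 + √930/6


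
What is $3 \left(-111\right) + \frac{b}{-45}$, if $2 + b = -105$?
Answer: $- \frac{14878}{45} \approx -330.62$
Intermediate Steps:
$b = -107$ ($b = -2 - 105 = -107$)
$3 \left(-111\right) + \frac{b}{-45} = 3 \left(-111\right) - \frac{107}{-45} = -333 - - \frac{107}{45} = -333 + \frac{107}{45} = - \frac{14878}{45}$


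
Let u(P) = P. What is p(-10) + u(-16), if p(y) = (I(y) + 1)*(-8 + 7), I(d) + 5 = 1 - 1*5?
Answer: -8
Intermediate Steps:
I(d) = -9 (I(d) = -5 + (1 - 1*5) = -5 + (1 - 5) = -5 - 4 = -9)
p(y) = 8 (p(y) = (-9 + 1)*(-8 + 7) = -8*(-1) = 8)
p(-10) + u(-16) = 8 - 16 = -8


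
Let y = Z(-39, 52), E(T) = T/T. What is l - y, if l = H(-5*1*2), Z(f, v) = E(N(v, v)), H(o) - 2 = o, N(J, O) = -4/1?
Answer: -9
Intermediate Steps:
N(J, O) = -4 (N(J, O) = -4*1 = -4)
E(T) = 1
H(o) = 2 + o
Z(f, v) = 1
l = -8 (l = 2 - 5*1*2 = 2 - 5*2 = 2 - 10 = -8)
y = 1
l - y = -8 - 1*1 = -8 - 1 = -9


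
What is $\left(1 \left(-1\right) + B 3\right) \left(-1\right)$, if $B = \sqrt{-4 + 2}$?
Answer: $1 - 3 i \sqrt{2} \approx 1.0 - 4.2426 i$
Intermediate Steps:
$B = i \sqrt{2}$ ($B = \sqrt{-2} = i \sqrt{2} \approx 1.4142 i$)
$\left(1 \left(-1\right) + B 3\right) \left(-1\right) = \left(1 \left(-1\right) + i \sqrt{2} \cdot 3\right) \left(-1\right) = \left(-1 + 3 i \sqrt{2}\right) \left(-1\right) = 1 - 3 i \sqrt{2}$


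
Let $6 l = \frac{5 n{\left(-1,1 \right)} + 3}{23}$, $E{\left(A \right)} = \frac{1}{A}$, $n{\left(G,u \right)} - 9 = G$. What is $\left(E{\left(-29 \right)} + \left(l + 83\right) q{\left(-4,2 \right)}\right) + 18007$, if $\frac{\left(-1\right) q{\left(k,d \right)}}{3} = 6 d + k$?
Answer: $\frac{10676994}{667} \approx 16007.0$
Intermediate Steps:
$n{\left(G,u \right)} = 9 + G$
$q{\left(k,d \right)} = - 18 d - 3 k$ ($q{\left(k,d \right)} = - 3 \left(6 d + k\right) = - 3 \left(k + 6 d\right) = - 18 d - 3 k$)
$l = \frac{43}{138}$ ($l = \frac{\left(5 \left(9 - 1\right) + 3\right) \frac{1}{23}}{6} = \frac{\left(5 \cdot 8 + 3\right) \frac{1}{23}}{6} = \frac{\left(40 + 3\right) \frac{1}{23}}{6} = \frac{43 \cdot \frac{1}{23}}{6} = \frac{1}{6} \cdot \frac{43}{23} = \frac{43}{138} \approx 0.31159$)
$\left(E{\left(-29 \right)} + \left(l + 83\right) q{\left(-4,2 \right)}\right) + 18007 = \left(\frac{1}{-29} + \left(\frac{43}{138} + 83\right) \left(\left(-18\right) 2 - -12\right)\right) + 18007 = \left(- \frac{1}{29} + \frac{11497 \left(-36 + 12\right)}{138}\right) + 18007 = \left(- \frac{1}{29} + \frac{11497}{138} \left(-24\right)\right) + 18007 = \left(- \frac{1}{29} - \frac{45988}{23}\right) + 18007 = - \frac{1333675}{667} + 18007 = \frac{10676994}{667}$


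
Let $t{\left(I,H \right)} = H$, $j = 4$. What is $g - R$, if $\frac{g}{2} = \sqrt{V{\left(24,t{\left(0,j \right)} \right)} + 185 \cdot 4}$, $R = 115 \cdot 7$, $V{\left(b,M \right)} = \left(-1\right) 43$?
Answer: $-805 + 2 \sqrt{697} \approx -752.2$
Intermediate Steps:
$V{\left(b,M \right)} = -43$
$R = 805$
$g = 2 \sqrt{697}$ ($g = 2 \sqrt{-43 + 185 \cdot 4} = 2 \sqrt{-43 + 740} = 2 \sqrt{697} \approx 52.802$)
$g - R = 2 \sqrt{697} - 805 = -805 + 2 \sqrt{697}$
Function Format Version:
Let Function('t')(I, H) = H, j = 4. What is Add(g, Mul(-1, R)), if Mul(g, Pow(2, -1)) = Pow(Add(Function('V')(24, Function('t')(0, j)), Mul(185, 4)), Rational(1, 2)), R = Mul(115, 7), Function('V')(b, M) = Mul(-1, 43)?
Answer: Add(-805, Mul(2, Pow(697, Rational(1, 2)))) ≈ -752.20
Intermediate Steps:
Function('V')(b, M) = -43
R = 805
g = Mul(2, Pow(697, Rational(1, 2))) (g = Mul(2, Pow(Add(-43, Mul(185, 4)), Rational(1, 2))) = Mul(2, Pow(Add(-43, 740), Rational(1, 2))) = Mul(2, Pow(697, Rational(1, 2))) ≈ 52.802)
Add(g, Mul(-1, R)) = Add(Mul(2, Pow(697, Rational(1, 2))), Mul(-1, 805)) = Add(Mul(2, Pow(697, Rational(1, 2))), -805) = Add(-805, Mul(2, Pow(697, Rational(1, 2))))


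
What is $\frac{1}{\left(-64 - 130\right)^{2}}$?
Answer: $\frac{1}{37636} \approx 2.657 \cdot 10^{-5}$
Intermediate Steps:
$\frac{1}{\left(-64 - 130\right)^{2}} = \frac{1}{\left(-194\right)^{2}} = \frac{1}{37636}$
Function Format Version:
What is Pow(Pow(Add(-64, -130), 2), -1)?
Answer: Rational(1, 37636) ≈ 2.6570e-5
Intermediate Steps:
Pow(Pow(Add(-64, -130), 2), -1) = Pow(Pow(-194, 2), -1) = Pow(37636, -1) = Rational(1, 37636)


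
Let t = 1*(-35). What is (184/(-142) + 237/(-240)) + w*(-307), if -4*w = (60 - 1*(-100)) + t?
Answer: 54479531/5680 ≈ 9591.5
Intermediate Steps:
t = -35
w = -125/4 (w = -((60 - 1*(-100)) - 35)/4 = -((60 + 100) - 35)/4 = -(160 - 35)/4 = -¼*125 = -125/4 ≈ -31.250)
(184/(-142) + 237/(-240)) + w*(-307) = (184/(-142) + 237/(-240)) - 125/4*(-307) = (184*(-1/142) + 237*(-1/240)) + 38375/4 = (-92/71 - 79/80) + 38375/4 = -12969/5680 + 38375/4 = 54479531/5680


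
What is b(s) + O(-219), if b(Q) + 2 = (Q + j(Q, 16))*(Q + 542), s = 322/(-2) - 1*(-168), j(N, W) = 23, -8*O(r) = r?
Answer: 131963/8 ≈ 16495.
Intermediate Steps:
O(r) = -r/8
s = 7 (s = 322*(-1/2) + 168 = -161 + 168 = 7)
b(Q) = -2 + (23 + Q)*(542 + Q) (b(Q) = -2 + (Q + 23)*(Q + 542) = -2 + (23 + Q)*(542 + Q))
b(s) + O(-219) = (12464 + 7**2 + 565*7) - 1/8*(-219) = (12464 + 49 + 3955) + 219/8 = 16468 + 219/8 = 131963/8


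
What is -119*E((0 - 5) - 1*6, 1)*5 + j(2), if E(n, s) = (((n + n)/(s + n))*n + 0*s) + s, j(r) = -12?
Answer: 13792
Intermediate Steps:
E(n, s) = s + 2*n²/(n + s) (E(n, s) = (((2*n)/(n + s))*n + 0) + s = ((2*n/(n + s))*n + 0) + s = (2*n²/(n + s) + 0) + s = 2*n²/(n + s) + s = s + 2*n²/(n + s))
-119*E((0 - 5) - 1*6, 1)*5 + j(2) = -119*(1² + 2*((0 - 5) - 1*6)² + ((0 - 5) - 1*6)*1)/(((0 - 5) - 1*6) + 1)*5 - 12 = -119*(1 + 2*(-5 - 6)² + (-5 - 6)*1)/((-5 - 6) + 1)*5 - 12 = -119*(1 + 2*(-11)² - 11*1)/(-11 + 1)*5 - 12 = -119*(1 + 2*121 - 11)/(-10)*5 - 12 = -119*(-(1 + 242 - 11)/10)*5 - 12 = -119*(-⅒*232)*5 - 12 = -(-13804)*5/5 - 12 = -119*(-116) - 12 = 13804 - 12 = 13792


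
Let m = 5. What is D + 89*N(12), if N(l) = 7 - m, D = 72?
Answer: 250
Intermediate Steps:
N(l) = 2 (N(l) = 7 - 1*5 = 7 - 5 = 2)
D + 89*N(12) = 72 + 89*2 = 72 + 178 = 250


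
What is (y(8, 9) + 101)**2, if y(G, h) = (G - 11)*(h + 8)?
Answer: 2500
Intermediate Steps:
y(G, h) = (-11 + G)*(8 + h)
(y(8, 9) + 101)**2 = ((-88 - 11*9 + 8*8 + 8*9) + 101)**2 = ((-88 - 99 + 64 + 72) + 101)**2 = (-51 + 101)**2 = 50**2 = 2500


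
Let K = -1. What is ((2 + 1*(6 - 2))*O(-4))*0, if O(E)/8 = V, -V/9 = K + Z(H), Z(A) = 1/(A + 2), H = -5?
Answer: 0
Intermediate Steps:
Z(A) = 1/(2 + A)
V = 12 (V = -9*(-1 + 1/(2 - 5)) = -9*(-1 + 1/(-3)) = -9*(-1 - 1/3) = -9*(-4/3) = 12)
O(E) = 96 (O(E) = 8*12 = 96)
((2 + 1*(6 - 2))*O(-4))*0 = ((2 + 1*(6 - 2))*96)*0 = ((2 + 1*4)*96)*0 = ((2 + 4)*96)*0 = (6*96)*0 = 576*0 = 0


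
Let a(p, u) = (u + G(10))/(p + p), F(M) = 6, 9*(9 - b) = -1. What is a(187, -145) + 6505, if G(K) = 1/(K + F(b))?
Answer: 38923601/5984 ≈ 6504.6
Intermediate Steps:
b = 82/9 (b = 9 - 1/9*(-1) = 9 + 1/9 = 82/9 ≈ 9.1111)
G(K) = 1/(6 + K) (G(K) = 1/(K + 6) = 1/(6 + K))
a(p, u) = (1/16 + u)/(2*p) (a(p, u) = (u + 1/(6 + 10))/(p + p) = (u + 1/16)/((2*p)) = (u + 1/16)*(1/(2*p)) = (1/16 + u)*(1/(2*p)) = (1/16 + u)/(2*p))
a(187, -145) + 6505 = (1/32)*(1 + 16*(-145))/187 + 6505 = (1/32)*(1/187)*(1 - 2320) + 6505 = (1/32)*(1/187)*(-2319) + 6505 = -2319/5984 + 6505 = 38923601/5984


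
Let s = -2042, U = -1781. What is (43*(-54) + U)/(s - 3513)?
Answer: 373/505 ≈ 0.73861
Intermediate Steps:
(43*(-54) + U)/(s - 3513) = (43*(-54) - 1781)/(-2042 - 3513) = (-2322 - 1781)/(-5555) = -4103*(-1/5555) = 373/505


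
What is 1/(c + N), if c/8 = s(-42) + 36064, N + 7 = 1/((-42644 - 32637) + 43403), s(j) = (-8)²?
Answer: 31878/9213283925 ≈ 3.4600e-6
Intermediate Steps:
s(j) = 64
N = -223147/31878 (N = -7 + 1/((-42644 - 32637) + 43403) = -7 + 1/(-75281 + 43403) = -7 + 1/(-31878) = -7 - 1/31878 = -223147/31878 ≈ -7.0000)
c = 289024 (c = 8*(64 + 36064) = 8*36128 = 289024)
1/(c + N) = 1/(289024 - 223147/31878) = 1/(9213283925/31878) = 31878/9213283925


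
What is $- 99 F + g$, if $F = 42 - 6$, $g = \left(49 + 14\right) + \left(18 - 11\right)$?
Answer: $-3494$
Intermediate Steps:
$g = 70$ ($g = 63 + \left(18 - 11\right) = 63 + 7 = 70$)
$F = 36$
$- 99 F + g = \left(-99\right) 36 + 70 = -3564 + 70 = -3494$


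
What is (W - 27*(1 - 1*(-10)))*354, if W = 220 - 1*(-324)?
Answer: 87438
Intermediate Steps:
W = 544 (W = 220 + 324 = 544)
(W - 27*(1 - 1*(-10)))*354 = (544 - 27*(1 - 1*(-10)))*354 = (544 - 27*(1 + 10))*354 = (544 - 27*11)*354 = (544 - 297)*354 = 247*354 = 87438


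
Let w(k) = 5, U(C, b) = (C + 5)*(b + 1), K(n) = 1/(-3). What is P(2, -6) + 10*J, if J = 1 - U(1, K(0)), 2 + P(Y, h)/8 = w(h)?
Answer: -6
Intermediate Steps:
K(n) = -⅓
U(C, b) = (1 + b)*(5 + C) (U(C, b) = (5 + C)*(1 + b) = (1 + b)*(5 + C))
P(Y, h) = 24 (P(Y, h) = -16 + 8*5 = -16 + 40 = 24)
J = -3 (J = 1 - (5 + 1 + 5*(-⅓) + 1*(-⅓)) = 1 - (5 + 1 - 5/3 - ⅓) = 1 - 1*4 = 1 - 4 = -3)
P(2, -6) + 10*J = 24 + 10*(-3) = 24 - 30 = -6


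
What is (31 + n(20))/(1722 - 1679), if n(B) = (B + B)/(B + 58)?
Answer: 1229/1677 ≈ 0.73286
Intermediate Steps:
n(B) = 2*B/(58 + B) (n(B) = (2*B)/(58 + B) = 2*B/(58 + B))
(31 + n(20))/(1722 - 1679) = (31 + 2*20/(58 + 20))/(1722 - 1679) = (31 + 2*20/78)/43 = (31 + 2*20*(1/78))*(1/43) = (31 + 20/39)*(1/43) = (1229/39)*(1/43) = 1229/1677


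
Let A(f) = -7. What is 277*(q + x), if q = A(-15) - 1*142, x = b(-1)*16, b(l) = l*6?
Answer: -67865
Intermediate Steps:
b(l) = 6*l
x = -96 (x = (6*(-1))*16 = -6*16 = -96)
q = -149 (q = -7 - 1*142 = -7 - 142 = -149)
277*(q + x) = 277*(-149 - 96) = 277*(-245) = -67865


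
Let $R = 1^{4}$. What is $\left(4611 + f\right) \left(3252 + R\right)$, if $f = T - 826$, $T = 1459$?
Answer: $17058732$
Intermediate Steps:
$R = 1$
$f = 633$ ($f = 1459 - 826 = 633$)
$\left(4611 + f\right) \left(3252 + R\right) = \left(4611 + 633\right) \left(3252 + 1\right) = 5244 \cdot 3253 = 17058732$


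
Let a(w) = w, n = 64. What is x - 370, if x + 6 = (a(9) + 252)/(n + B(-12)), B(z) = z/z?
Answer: -24179/65 ≈ -371.98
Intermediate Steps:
B(z) = 1
x = -129/65 (x = -6 + (9 + 252)/(64 + 1) = -6 + 261/65 = -129/65 ≈ -1.9846)
x - 370 = -129/65 - 370 = -24179/65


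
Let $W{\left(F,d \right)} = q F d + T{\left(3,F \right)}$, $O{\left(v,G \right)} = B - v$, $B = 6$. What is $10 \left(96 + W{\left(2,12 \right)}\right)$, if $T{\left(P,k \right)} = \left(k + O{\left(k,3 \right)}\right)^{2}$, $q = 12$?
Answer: $4200$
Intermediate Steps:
$O{\left(v,G \right)} = 6 - v$
$T{\left(P,k \right)} = 36$ ($T{\left(P,k \right)} = \left(k - \left(-6 + k\right)\right)^{2} = 6^{2} = 36$)
$W{\left(F,d \right)} = 36 + 12 F d$ ($W{\left(F,d \right)} = 12 F d + 36 = 36 + 12 F d$)
$10 \left(96 + W{\left(2,12 \right)}\right) = 10 \left(96 + \left(36 + 12 \cdot 2 \cdot 12\right)\right) = 10 \left(96 + \left(36 + 288\right)\right) = 10 \left(96 + 324\right) = 10 \cdot 420 = 4200$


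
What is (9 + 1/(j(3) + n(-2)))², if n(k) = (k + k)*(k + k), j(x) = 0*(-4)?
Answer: 21025/256 ≈ 82.129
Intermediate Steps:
j(x) = 0
n(k) = 4*k² (n(k) = (2*k)*(2*k) = 4*k²)
(9 + 1/(j(3) + n(-2)))² = (9 + 1/(0 + 4*(-2)²))² = (9 + 1/(0 + 4*4))² = (9 + 1/(0 + 16))² = (9 + 1/16)² = (145/16)² = 21025/256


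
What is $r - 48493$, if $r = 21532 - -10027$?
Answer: $-16934$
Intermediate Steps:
$r = 31559$ ($r = 21532 + 10027 = 31559$)
$r - 48493 = 31559 - 48493 = -16934$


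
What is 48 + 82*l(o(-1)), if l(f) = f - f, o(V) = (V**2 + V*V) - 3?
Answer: 48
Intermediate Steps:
o(V) = -3 + 2*V**2 (o(V) = (V**2 + V**2) - 3 = 2*V**2 - 3 = -3 + 2*V**2)
l(f) = 0
48 + 82*l(o(-1)) = 48 + 82*0 = 48 + 0 = 48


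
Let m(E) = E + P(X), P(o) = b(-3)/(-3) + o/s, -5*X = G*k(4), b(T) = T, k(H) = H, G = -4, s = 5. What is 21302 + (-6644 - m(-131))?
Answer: 369684/25 ≈ 14787.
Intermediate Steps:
X = 16/5 (X = -(-4)*4/5 = -⅕*(-16) = 16/5 ≈ 3.2000)
P(o) = 1 + o/5 (P(o) = -3/(-3) + o/5 = -3*(-⅓) + o*(⅕) = 1 + o/5)
m(E) = 41/25 + E (m(E) = E + (1 + (⅕)*(16/5)) = E + (1 + 16/25) = E + 41/25 = 41/25 + E)
21302 + (-6644 - m(-131)) = 21302 + (-6644 - (41/25 - 131)) = 21302 + (-6644 - 1*(-3234/25)) = 21302 + (-6644 + 3234/25) = 21302 - 162866/25 = 369684/25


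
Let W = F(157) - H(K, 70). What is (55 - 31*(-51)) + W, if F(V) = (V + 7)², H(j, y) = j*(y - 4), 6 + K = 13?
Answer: 28070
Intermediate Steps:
K = 7 (K = -6 + 13 = 7)
H(j, y) = j*(-4 + y)
F(V) = (7 + V)²
W = 26434 (W = (7 + 157)² - 7*(-4 + 70) = 164² - 7*66 = 26896 - 1*462 = 26896 - 462 = 26434)
(55 - 31*(-51)) + W = (55 - 31*(-51)) + 26434 = (55 + 1581) + 26434 = 1636 + 26434 = 28070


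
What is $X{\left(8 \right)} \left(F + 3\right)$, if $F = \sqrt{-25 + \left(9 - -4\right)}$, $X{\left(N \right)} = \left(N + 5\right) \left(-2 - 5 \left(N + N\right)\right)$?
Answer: $-3198 - 2132 i \sqrt{3} \approx -3198.0 - 3692.7 i$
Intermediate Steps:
$X{\left(N \right)} = \left(-2 - 10 N\right) \left(5 + N\right)$ ($X{\left(N \right)} = \left(5 + N\right) \left(-2 - 5 \cdot 2 N\right) = \left(5 + N\right) \left(-2 - 10 N\right) = \left(-2 - 10 N\right) \left(5 + N\right)$)
$F = 2 i \sqrt{3}$ ($F = \sqrt{-25 + \left(9 + 4\right)} = \sqrt{-25 + 13} = \sqrt{-12} = 2 i \sqrt{3} \approx 3.4641 i$)
$X{\left(8 \right)} \left(F + 3\right) = \left(-10 - 416 - 10 \cdot 8^{2}\right) \left(2 i \sqrt{3} + 3\right) = \left(-10 - 416 - 640\right) \left(3 + 2 i \sqrt{3}\right) = - 1066 \left(3 + 2 i \sqrt{3}\right) = -3198 - 2132 i \sqrt{3}$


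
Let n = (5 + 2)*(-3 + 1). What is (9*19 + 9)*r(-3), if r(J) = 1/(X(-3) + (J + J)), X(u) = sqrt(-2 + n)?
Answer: -270/13 - 180*I/13 ≈ -20.769 - 13.846*I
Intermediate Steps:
n = -14 (n = 7*(-2) = -14)
X(u) = 4*I (X(u) = sqrt(-2 - 14) = sqrt(-16) = 4*I)
r(J) = 1/(2*J + 4*I) (r(J) = 1/(4*I + (J + J)) = 1/(4*I + 2*J) = 1/(2*J + 4*I))
(9*19 + 9)*r(-3) = (9*19 + 9)*(1/(2*(-3 + 2*I))) = (171 + 9)*(((-3 - 2*I)/13)/2) = 180*((-3 - 2*I)/26) = 90*(-3 - 2*I)/13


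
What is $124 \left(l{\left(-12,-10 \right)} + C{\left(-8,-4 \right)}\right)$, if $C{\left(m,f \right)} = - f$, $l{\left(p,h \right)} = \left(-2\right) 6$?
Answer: $-992$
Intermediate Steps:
$l{\left(p,h \right)} = -12$
$124 \left(l{\left(-12,-10 \right)} + C{\left(-8,-4 \right)}\right) = 124 \left(-12 - -4\right) = 124 \left(-12 + 4\right) = 124 \left(-8\right) = -992$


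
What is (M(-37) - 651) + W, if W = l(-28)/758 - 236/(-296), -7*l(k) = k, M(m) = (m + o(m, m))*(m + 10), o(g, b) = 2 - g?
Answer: -19749921/28046 ≈ -704.20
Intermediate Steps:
M(m) = 20 + 2*m (M(m) = (m + (2 - m))*(m + 10) = 2*(10 + m) = 20 + 2*m)
l(k) = -k/7
W = 22509/28046 (W = -⅐*(-28)/758 - 236/(-296) = 4*(1/758) - 236*(-1/296) = 2/379 + 59/74 = 22509/28046 ≈ 0.80257)
(M(-37) - 651) + W = ((20 + 2*(-37)) - 651) + 22509/28046 = ((20 - 74) - 651) + 22509/28046 = (-54 - 651) + 22509/28046 = -705 + 22509/28046 = -19749921/28046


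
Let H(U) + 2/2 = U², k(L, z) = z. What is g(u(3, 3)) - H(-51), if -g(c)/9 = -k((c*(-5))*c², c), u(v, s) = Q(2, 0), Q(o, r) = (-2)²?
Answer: -2564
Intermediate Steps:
Q(o, r) = 4
u(v, s) = 4
H(U) = -1 + U²
g(c) = 9*c (g(c) = -(-9)*c = 9*c)
g(u(3, 3)) - H(-51) = 9*4 - (-1 + (-51)²) = 36 - (-1 + 2601) = 36 - 1*2600 = 36 - 2600 = -2564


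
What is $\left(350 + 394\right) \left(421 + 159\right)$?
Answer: $431520$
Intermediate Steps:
$\left(350 + 394\right) \left(421 + 159\right) = 744 \cdot 580 = 431520$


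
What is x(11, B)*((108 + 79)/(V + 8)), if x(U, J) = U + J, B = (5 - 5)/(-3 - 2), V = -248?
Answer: -2057/240 ≈ -8.5708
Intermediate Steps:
B = 0 (B = 0/(-5) = 0*(-⅕) = 0)
x(U, J) = J + U
x(11, B)*((108 + 79)/(V + 8)) = (0 + 11)*((108 + 79)/(-248 + 8)) = 11*(187/(-240)) = 11*(187*(-1/240)) = 11*(-187/240) = -2057/240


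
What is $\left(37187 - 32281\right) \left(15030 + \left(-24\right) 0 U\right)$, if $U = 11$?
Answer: $73737180$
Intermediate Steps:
$\left(37187 - 32281\right) \left(15030 + \left(-24\right) 0 U\right) = \left(37187 - 32281\right) \left(15030 + \left(-24\right) 0 \cdot 11\right) = 4906 \left(15030 + 0 \cdot 11\right) = 4906 \left(15030 + 0\right) = 4906 \cdot 15030 = 73737180$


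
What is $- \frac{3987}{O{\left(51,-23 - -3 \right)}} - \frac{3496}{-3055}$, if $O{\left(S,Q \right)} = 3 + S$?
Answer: $- \frac{1332389}{18330} \approx -72.689$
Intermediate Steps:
$- \frac{3987}{O{\left(51,-23 - -3 \right)}} - \frac{3496}{-3055} = - \frac{3987}{3 + 51} - \frac{3496}{-3055} = - \frac{3987}{54} - - \frac{3496}{3055} = \left(-3987\right) \frac{1}{54} + \frac{3496}{3055} = - \frac{443}{6} + \frac{3496}{3055} = - \frac{1332389}{18330}$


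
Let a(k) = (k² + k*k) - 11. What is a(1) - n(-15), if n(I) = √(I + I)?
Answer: -9 - I*√30 ≈ -9.0 - 5.4772*I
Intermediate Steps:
n(I) = √2*√I (n(I) = √(2*I) = √2*√I)
a(k) = -11 + 2*k² (a(k) = (k² + k²) - 11 = 2*k² - 11 = -11 + 2*k²)
a(1) - n(-15) = (-11 + 2*1²) - √2*√(-15) = (-11 + 2*1) - √2*I*√15 = (-11 + 2) - I*√30 = -9 - I*√30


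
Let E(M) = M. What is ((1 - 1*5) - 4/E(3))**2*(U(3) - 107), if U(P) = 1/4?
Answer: -27328/9 ≈ -3036.4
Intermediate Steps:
U(P) = 1/4
((1 - 1*5) - 4/E(3))**2*(U(3) - 107) = ((1 - 1*5) - 4/3)**2*(1/4 - 107) = ((1 - 5) - 4*1/3)**2*(-427/4) = (-4 - 4/3)**2*(-427/4) = (-16/3)**2*(-427/4) = (256/9)*(-427/4) = -27328/9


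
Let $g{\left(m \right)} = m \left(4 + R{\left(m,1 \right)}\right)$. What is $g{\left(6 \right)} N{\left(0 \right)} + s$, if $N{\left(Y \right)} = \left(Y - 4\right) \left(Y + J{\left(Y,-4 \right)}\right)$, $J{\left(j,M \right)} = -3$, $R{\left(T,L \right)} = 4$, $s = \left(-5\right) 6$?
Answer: $546$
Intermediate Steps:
$s = -30$
$N{\left(Y \right)} = \left(-4 + Y\right) \left(-3 + Y\right)$ ($N{\left(Y \right)} = \left(Y - 4\right) \left(Y - 3\right) = \left(-4 + Y\right) \left(-3 + Y\right)$)
$g{\left(m \right)} = 8 m$ ($g{\left(m \right)} = m \left(4 + 4\right) = m 8 = 8 m$)
$g{\left(6 \right)} N{\left(0 \right)} + s = 8 \cdot 6 \left(12 + 0^{2} - 0\right) - 30 = 48 \left(12 + 0 + 0\right) - 30 = 48 \cdot 12 - 30 = 576 - 30 = 546$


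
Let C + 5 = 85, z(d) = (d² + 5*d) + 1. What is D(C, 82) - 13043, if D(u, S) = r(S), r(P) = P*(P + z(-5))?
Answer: -6237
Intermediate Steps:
z(d) = 1 + d² + 5*d
C = 80 (C = -5 + 85 = 80)
r(P) = P*(1 + P) (r(P) = P*(P + (1 + (-5)² + 5*(-5))) = P*(P + (1 + 25 - 25)) = P*(P + 1) = P*(1 + P))
D(u, S) = S*(1 + S)
D(C, 82) - 13043 = 82*(1 + 82) - 13043 = 82*83 - 13043 = 6806 - 13043 = -6237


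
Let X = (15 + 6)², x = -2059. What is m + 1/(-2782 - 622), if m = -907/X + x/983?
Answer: -6126271903/1475644212 ≈ -4.1516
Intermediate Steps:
X = 441 (X = 21² = 441)
m = -1799600/433503 (m = -907/441 - 2059/983 = -1799600/433503 ≈ -4.1513)
m + 1/(-2782 - 622) = -1799600/433503 + 1/(-2782 - 622) = -1799600/433503 + 1/(-3404) = -1799600/433503 - 1/3404 = -6126271903/1475644212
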